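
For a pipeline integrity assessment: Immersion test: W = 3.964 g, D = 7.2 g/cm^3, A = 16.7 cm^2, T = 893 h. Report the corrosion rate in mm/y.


Apply the mm/y weight-loss relation: CR = 87600 * W / (D * A * T)
Numerator: 87600 * 3.964 = 347246.4
Denominator: 7.2 * 16.7 * 893 = 107374.32
CR = 347246.4 / 107374.32 = 3.234 mm/y

3.234 mm/y


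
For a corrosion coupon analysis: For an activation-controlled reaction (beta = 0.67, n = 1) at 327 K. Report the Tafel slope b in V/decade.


Apply the Tafel slope relation: b = 2.303*R*T/(beta*n*F)
Numerator: 2.303 * 8.314 * 327 = 6261.12
Denominator: 0.67 * 1 * 96485 = 64644.95
b = 6261.12 / 64644.95 = 0.0969 V/decade

0.0969 V/decade


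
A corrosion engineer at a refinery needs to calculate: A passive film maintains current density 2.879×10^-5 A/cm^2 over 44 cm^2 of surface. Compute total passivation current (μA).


I = i_pass * A, then convert A → μA (×10^6)
I = 2.879×10^-5 * 44 * 10^6 = 1266.76 μA

1266.76 μA


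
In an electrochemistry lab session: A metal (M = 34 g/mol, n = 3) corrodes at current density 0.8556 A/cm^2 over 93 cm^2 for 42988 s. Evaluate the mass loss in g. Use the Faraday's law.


Apply Faraday's law: m = i*A*t*M / (n*F)
Total charge passed Q = i*A*t = 0.8556*93*42988 = 3420589.5504 C
m = Q*M/(n*F) = 3420589.5504*34/(3*96485) = 401.79 g

401.79 g


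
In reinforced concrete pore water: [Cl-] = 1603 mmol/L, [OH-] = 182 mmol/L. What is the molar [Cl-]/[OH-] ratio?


Threshold parameter = [Cl-] / [OH-] (molar basis; both in mmol/L, so units cancel)
Ratio = 1603 / 182 = 8.81

8.81


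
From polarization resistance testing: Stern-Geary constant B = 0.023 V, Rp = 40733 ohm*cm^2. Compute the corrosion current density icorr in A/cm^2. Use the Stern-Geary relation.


Apply the Stern-Geary relation: icorr = B / Rp
icorr = 0.023 / 40733 = 5.647×10^-7 A/cm^2

5.647×10^-7 A/cm^2


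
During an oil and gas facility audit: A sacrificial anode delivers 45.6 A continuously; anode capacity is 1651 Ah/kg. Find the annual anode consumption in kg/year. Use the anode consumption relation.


Annual consumption = current * hours per year / capacity
Rate = 45.6 * 8760 / 1651 = 241.9 kg/year

241.9 kg/year


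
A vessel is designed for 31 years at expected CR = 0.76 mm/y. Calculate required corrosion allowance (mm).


Corrosion allowance = CR × design life
CA = 0.76 * 31 = 23.56 mm

23.56 mm


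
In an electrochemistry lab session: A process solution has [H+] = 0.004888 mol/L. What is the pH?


pH = −log10[H+]
pH = −log10(0.004888) = 2.31

2.31


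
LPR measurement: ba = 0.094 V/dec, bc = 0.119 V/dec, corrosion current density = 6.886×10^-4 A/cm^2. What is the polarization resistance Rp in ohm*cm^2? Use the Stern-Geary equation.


Apply the Stern-Geary equation: Rp = ba*bc / (2.303*icorr*(ba+bc))
ba*bc = 0.094*0.119 = 0.011186
ba+bc = 0.213; 2.303*icorr*(ba+bc) = 2.303*6.886×10^-4*0.213 = 3.3778516×10^-4
Rp = 0.011186 / 3.3778516×10^-4 = 33.12 ohm*cm^2

33.12 ohm*cm^2


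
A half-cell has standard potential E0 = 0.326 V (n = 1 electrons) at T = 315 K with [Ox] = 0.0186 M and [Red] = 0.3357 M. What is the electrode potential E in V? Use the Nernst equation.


Apply the Nernst equation: E = E0 + (RT/nF)*ln([Ox]/[Red])
Step 1: RT/nF = 8.314*315/(1*96485) = 0.02714318 V
Step 2: [Ox]/[Red] = 0.0186/0.3357 = 0.055407
Step 3: ln(0.055407) = -2.893049
Step 4: correction = 0.02714318 * -2.893049 = -0.0785 V
E = 0.326 + -0.0785 = 0.2475 V

0.2475 V


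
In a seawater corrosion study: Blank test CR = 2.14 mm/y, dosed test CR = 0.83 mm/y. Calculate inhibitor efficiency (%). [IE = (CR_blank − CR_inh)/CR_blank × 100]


Apply the inhibitor-efficiency definition: IE = (CR_blank − CR_inh)/CR_blank × 100
IE = (2.14 − 0.83) / 2.14 × 100
IE = 1.31 / 2.14 × 100 = 61.2 %

61.2 %


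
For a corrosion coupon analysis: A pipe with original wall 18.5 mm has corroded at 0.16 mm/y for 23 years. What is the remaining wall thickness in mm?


Remaining wall = original − CR × time
t = 18.5 − 0.16*23 = 18.5 − 3.68 = 14.82 mm

14.82 mm


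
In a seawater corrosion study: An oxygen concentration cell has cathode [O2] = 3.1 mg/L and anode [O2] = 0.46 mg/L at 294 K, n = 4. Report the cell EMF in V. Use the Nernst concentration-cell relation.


Apply the Nernst concentration-cell relation: E = (RT/nF)*ln(C_cathode/C_anode)
RT/nF = 8.314*294/(4*96485) = 0.00633341 V
ln(3.1/0.46) = 1.90793
E = 0.00633341 * 1.90793 = 0.01208 V

0.01208 V


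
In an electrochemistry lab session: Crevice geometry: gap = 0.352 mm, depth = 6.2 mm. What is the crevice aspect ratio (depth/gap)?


Aspect ratio = depth / gap
Ratio = 6.2 / 0.352 = 17.6

17.6


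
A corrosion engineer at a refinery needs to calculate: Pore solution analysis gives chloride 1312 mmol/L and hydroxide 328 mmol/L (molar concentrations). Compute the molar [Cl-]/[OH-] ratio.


Threshold parameter = [Cl-] / [OH-] (molar basis; both in mmol/L, so units cancel)
Ratio = 1312 / 328 = 4.0

4.0


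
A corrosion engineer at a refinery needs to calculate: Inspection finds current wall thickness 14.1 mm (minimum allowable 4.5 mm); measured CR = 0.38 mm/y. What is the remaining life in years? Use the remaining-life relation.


Apply the remaining-life relation: RL = (t_current − t_min) / CR
RL = (14.1 − 4.5) / 0.38 = 9.6 / 0.38 = 25.3 years

25.3 years


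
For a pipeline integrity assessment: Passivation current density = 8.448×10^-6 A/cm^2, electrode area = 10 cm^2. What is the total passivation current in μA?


I = i_pass * A, then convert A → μA (×10^6)
I = 8.448×10^-6 * 10 * 10^6 = 84.48 μA

84.48 μA


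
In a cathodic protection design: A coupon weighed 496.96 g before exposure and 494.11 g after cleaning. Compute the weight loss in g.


Weight loss = initial − final
WL = 496.96 − 494.11 = 2.85 g

2.85 g


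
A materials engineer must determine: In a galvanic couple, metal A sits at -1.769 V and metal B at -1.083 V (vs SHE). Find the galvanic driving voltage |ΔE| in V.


Driving voltage is the absolute potential difference.
|ΔE| = |-1.769 − (-1.083)| = 0.686 V

0.686 V


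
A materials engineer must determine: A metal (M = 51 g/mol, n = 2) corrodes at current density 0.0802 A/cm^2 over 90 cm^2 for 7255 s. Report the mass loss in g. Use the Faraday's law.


Apply Faraday's law: m = i*A*t*M / (n*F)
Total charge passed Q = i*A*t = 0.0802*90*7255 = 52366.59 C
m = Q*M/(n*F) = 52366.59*51/(2*96485) = 13.83995 g

13.83995 g


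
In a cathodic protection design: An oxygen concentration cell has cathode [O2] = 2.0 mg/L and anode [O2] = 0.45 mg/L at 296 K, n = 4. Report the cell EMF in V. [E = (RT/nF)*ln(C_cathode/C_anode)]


Apply the Nernst concentration-cell relation: E = (RT/nF)*ln(C_cathode/C_anode)
RT/nF = 8.314*296/(4*96485) = 0.00637649 V
ln(2.0/0.45) = 1.49165
E = 0.00637649 * 1.49165 = 0.00951 V

0.00951 V


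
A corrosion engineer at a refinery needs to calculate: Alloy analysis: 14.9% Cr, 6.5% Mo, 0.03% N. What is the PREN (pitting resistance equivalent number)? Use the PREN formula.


Apply the PREN formula: PREN = Cr + 3.3*Mo + 16*N
PREN = 14.9 + 3.3*6.5 + 16*0.03
PREN = 14.9 + 21.45 + 0.48 = 36.83

36.83


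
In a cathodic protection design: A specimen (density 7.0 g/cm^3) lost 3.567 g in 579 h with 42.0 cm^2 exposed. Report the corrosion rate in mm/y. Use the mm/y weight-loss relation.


Apply the mm/y weight-loss relation: CR = 87600 * W / (D * A * T)
Numerator: 87600 * 3.567 = 312469.2
Denominator: 7.0 * 42.0 * 579 = 170226.0
CR = 312469.2 / 170226.0 = 1.835614 mm/y

1.835614 mm/y


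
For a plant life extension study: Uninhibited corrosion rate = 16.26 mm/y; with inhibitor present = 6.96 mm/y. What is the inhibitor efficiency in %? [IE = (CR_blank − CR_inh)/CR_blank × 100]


Apply the inhibitor-efficiency definition: IE = (CR_blank − CR_inh)/CR_blank × 100
IE = (16.26 − 6.96) / 16.26 × 100
IE = 9.3 / 16.26 × 100 = 57.2 %

57.2 %


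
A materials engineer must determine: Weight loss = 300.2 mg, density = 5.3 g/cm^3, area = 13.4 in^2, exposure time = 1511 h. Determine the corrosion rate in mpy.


Apply the mpy weight-loss relation: CR = 534 * W / (D * A * T)
Numerator: 534 * 300.2 = 160306.8
Denominator: 5.3 * 13.4 * 1511 = 107311.22
CR = 160306.8 / 107311.22 = 1.49385 mpy

1.49385 mpy


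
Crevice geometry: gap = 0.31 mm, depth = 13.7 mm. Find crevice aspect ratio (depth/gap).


Aspect ratio = depth / gap
Ratio = 13.7 / 0.31 = 44.2

44.2


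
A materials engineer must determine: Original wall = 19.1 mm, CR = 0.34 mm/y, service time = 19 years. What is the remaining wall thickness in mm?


Remaining wall = original − CR × time
t = 19.1 − 0.34*19 = 19.1 − 6.46 = 12.64 mm

12.64 mm


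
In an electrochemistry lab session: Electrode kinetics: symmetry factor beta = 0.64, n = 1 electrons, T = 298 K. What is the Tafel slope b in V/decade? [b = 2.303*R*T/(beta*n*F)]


Apply the Tafel slope relation: b = 2.303*R*T/(beta*n*F)
Numerator: 2.303 * 8.314 * 298 = 5705.85
Denominator: 0.64 * 1 * 96485 = 61750.4
b = 5705.85 / 61750.4 = 0.092 V/decade

0.092 V/decade


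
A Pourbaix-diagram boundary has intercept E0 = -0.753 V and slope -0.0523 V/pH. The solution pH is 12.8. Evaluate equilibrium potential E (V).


Apply the Pourbaix line equation: E = E0 + slope*pH
E = -0.753 + (-0.0523)*12.8 = -0.753 + (-0.66944) = -1.42244 V
Rounded to 4 decimal places: E = -1.4224 V

-1.4224 V


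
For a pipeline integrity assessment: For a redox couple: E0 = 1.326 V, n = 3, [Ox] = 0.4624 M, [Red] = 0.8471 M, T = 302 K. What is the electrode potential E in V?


Apply the Nernst equation: E = E0 + (RT/nF)*ln([Ox]/[Red])
Step 1: RT/nF = 8.314*302/(3*96485) = 0.00867433 V
Step 2: [Ox]/[Red] = 0.4624/0.8471 = 0.545862
Step 3: ln(0.545862) = -0.605389
Step 4: correction = 0.00867433 * -0.605389 = -0.005 V
E = 1.326 + -0.005 = 1.321 V

1.321 V


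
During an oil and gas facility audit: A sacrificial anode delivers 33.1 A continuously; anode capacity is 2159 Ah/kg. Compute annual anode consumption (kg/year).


Annual consumption = current * hours per year / capacity
Rate = 33.1 * 8760 / 2159 = 134.3 kg/year

134.3 kg/year


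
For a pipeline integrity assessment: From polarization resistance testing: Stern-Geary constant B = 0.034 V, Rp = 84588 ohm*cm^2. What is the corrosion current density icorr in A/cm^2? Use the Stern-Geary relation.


Apply the Stern-Geary relation: icorr = B / Rp
icorr = 0.034 / 84588 = 4.019×10^-7 A/cm^2

4.019×10^-7 A/cm^2


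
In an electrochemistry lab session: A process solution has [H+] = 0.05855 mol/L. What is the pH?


pH = −log10[H+]
pH = −log10(0.05855) = 1.23

1.23


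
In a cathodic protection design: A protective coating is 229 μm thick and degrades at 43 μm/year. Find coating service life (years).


Service life = thickness / degradation rate
Life = 229 / 43 = 5.3 years

5.3 years


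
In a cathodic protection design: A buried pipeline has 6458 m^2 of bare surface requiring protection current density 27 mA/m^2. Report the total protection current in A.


I = area * current density, then convert mA → A (÷1000)
I = 6458 * 27 / 1000 = 174.37 A

174.37 A


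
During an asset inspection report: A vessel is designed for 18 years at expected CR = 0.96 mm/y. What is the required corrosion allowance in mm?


Corrosion allowance = CR × design life
CA = 0.96 * 18 = 17.28 mm

17.28 mm


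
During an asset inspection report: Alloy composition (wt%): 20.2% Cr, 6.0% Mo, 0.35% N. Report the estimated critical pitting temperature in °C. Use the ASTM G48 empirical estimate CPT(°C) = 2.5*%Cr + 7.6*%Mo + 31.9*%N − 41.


Apply the ASTM G48 empirical CPT estimate: CPT(°C) = 2.5*%Cr + 7.6*%Mo + 31.9*%N − 41
2.5*20.2 = 50.5; 7.6*6.0 = 45.6; 31.9*0.35 = 11.165
CPT = 50.5 + 45.6 + 11.165 − 41 = 66.265 °C
Rounded to 0.1 °C: CPT ≈ 66.3 °C

66.3 °C


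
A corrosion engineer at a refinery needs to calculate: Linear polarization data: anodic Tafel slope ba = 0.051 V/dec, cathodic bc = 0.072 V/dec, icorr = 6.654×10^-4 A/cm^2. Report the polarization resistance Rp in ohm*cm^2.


Apply the Stern-Geary equation: Rp = ba*bc / (2.303*icorr*(ba+bc))
ba*bc = 0.051*0.072 = 0.003672
ba+bc = 0.123; 2.303*icorr*(ba+bc) = 2.303*6.654×10^-4*0.123 = 1.8848719×10^-4
Rp = 0.003672 / 1.8848719×10^-4 = 19.5 ohm*cm^2

19.5 ohm*cm^2


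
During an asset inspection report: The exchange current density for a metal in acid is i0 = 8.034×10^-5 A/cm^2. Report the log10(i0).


i0 = 8.034×10^-5 A/cm^2
log10(i0) = -4.095

-4.095


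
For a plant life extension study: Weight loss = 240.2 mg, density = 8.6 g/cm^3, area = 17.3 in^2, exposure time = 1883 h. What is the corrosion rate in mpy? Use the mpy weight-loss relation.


Apply the mpy weight-loss relation: CR = 534 * W / (D * A * T)
Numerator: 534 * 240.2 = 128266.8
Denominator: 8.6 * 17.3 * 1883 = 280152.74
CR = 128266.8 / 280152.74 = 0.4578 mpy

0.4578 mpy


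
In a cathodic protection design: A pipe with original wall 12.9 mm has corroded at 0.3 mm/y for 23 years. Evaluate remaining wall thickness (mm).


Remaining wall = original − CR × time
t = 12.9 − 0.3*23 = 12.9 − 6.9 = 6.0 mm

6.0 mm


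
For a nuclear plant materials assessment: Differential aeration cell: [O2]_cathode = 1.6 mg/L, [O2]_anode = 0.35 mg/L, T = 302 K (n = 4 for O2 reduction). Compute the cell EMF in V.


Apply the Nernst concentration-cell relation: E = (RT/nF)*ln(C_cathode/C_anode)
RT/nF = 8.314*302/(4*96485) = 0.00650575 V
ln(1.6/0.35) = 1.51983
E = 0.00650575 * 1.51983 = 0.00989 V

0.00989 V


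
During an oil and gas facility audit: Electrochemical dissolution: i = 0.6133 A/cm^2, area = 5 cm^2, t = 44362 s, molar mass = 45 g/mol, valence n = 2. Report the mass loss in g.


Apply Faraday's law: m = i*A*t*M / (n*F)
Total charge passed Q = i*A*t = 0.6133*5*44362 = 136036.073 C
m = Q*M/(n*F) = 136036.073*45/(2*96485) = 31.7232 g

31.7232 g


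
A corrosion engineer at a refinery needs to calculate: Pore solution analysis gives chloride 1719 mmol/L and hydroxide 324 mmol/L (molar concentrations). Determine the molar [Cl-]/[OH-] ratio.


Threshold parameter = [Cl-] / [OH-] (molar basis; both in mmol/L, so units cancel)
Ratio = 1719 / 324 = 5.31

5.31


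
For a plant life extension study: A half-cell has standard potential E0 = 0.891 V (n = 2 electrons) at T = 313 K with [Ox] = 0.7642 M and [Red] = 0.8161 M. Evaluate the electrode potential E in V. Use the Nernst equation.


Apply the Nernst equation: E = E0 + (RT/nF)*ln([Ox]/[Red])
Step 1: RT/nF = 8.314*313/(2*96485) = 0.01348542 V
Step 2: [Ox]/[Red] = 0.7642/0.8161 = 0.936405
Step 3: ln(0.936405) = -0.065707
Step 4: correction = 0.01348542 * -0.065707 = -0.0009 V
E = 0.891 + -0.0009 = 0.8901 V

0.8901 V


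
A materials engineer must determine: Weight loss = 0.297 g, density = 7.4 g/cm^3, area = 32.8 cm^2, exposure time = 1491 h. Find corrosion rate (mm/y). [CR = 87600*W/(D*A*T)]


Apply the mm/y weight-loss relation: CR = 87600 * W / (D * A * T)
Numerator: 87600 * 0.297 = 26017.2
Denominator: 7.4 * 32.8 * 1491 = 361895.52
CR = 26017.2 / 361895.52 = 0.07189 mm/y

0.07189 mm/y


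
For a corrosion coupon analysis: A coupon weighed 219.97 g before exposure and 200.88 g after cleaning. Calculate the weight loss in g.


Weight loss = initial − final
WL = 219.97 − 200.88 = 19.09 g

19.09 g


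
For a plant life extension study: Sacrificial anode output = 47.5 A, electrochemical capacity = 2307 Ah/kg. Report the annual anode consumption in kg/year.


Annual consumption = current * hours per year / capacity
Rate = 47.5 * 8760 / 2307 = 180.4 kg/year

180.4 kg/year


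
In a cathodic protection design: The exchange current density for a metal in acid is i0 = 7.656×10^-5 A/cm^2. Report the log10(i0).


i0 = 7.656×10^-5 A/cm^2
log10(i0) = -4.116

-4.116


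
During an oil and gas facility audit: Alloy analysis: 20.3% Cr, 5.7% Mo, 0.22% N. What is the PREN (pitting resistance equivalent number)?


Apply the PREN formula: PREN = Cr + 3.3*Mo + 16*N
PREN = 20.3 + 3.3*5.7 + 16*0.22
PREN = 20.3 + 18.81 + 3.52 = 42.63

42.63


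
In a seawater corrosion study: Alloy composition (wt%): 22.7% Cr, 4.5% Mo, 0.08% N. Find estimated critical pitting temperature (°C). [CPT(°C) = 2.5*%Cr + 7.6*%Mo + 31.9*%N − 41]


Apply the ASTM G48 empirical CPT estimate: CPT(°C) = 2.5*%Cr + 7.6*%Mo + 31.9*%N − 41
2.5*22.7 = 56.75; 7.6*4.5 = 34.2; 31.9*0.08 = 2.552
CPT = 56.75 + 34.2 + 2.552 − 41 = 52.502 °C
Rounded to 0.1 °C: CPT ≈ 52.5 °C

52.5 °C


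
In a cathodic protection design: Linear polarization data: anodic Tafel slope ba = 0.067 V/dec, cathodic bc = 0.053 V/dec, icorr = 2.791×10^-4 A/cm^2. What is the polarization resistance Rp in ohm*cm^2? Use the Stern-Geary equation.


Apply the Stern-Geary equation: Rp = ba*bc / (2.303*icorr*(ba+bc))
ba*bc = 0.067*0.053 = 0.003551
ba+bc = 0.12; 2.303*icorr*(ba+bc) = 2.303*2.791×10^-4*0.12 = 7.7132076×10^-5
Rp = 0.003551 / 7.7132076×10^-5 = 46.04 ohm*cm^2

46.04 ohm*cm^2


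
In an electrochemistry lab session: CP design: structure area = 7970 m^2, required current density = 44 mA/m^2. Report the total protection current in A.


I = area * current density, then convert mA → A (÷1000)
I = 7970 * 44 / 1000 = 350.68 A

350.68 A


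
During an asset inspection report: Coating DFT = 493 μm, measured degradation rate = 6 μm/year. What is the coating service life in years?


Service life = thickness / degradation rate
Life = 493 / 6 = 82.2 years

82.2 years


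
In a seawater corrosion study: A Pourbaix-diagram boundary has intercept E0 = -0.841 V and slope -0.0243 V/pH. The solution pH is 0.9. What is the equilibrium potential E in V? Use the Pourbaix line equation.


Apply the Pourbaix line equation: E = E0 + slope*pH
E = -0.841 + (-0.0243)*0.9 = -0.841 + (-0.02187) = -0.86287 V
Rounded to 4 decimal places: E = -0.8629 V

-0.8629 V


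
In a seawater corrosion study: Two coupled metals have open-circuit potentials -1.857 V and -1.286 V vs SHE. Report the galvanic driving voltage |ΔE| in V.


Driving voltage is the absolute potential difference.
|ΔE| = |-1.857 − (-1.286)| = 0.571 V

0.571 V


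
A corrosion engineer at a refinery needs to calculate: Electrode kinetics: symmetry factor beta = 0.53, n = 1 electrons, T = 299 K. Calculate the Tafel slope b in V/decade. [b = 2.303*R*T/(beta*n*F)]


Apply the Tafel slope relation: b = 2.303*R*T/(beta*n*F)
Numerator: 2.303 * 8.314 * 299 = 5725.0
Denominator: 0.53 * 1 * 96485 = 51137.05
b = 5725.0 / 51137.05 = 0.112 V/decade

0.112 V/decade


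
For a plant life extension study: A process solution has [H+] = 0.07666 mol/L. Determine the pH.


pH = −log10[H+]
pH = −log10(0.07666) = 1.12

1.12


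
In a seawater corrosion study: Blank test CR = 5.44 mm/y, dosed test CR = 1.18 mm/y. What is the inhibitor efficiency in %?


Apply the inhibitor-efficiency definition: IE = (CR_blank − CR_inh)/CR_blank × 100
IE = (5.44 − 1.18) / 5.44 × 100
IE = 4.26 / 5.44 × 100 = 78.3 %

78.3 %


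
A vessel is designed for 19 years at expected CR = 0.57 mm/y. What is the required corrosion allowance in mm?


Corrosion allowance = CR × design life
CA = 0.57 * 19 = 10.83 mm

10.83 mm


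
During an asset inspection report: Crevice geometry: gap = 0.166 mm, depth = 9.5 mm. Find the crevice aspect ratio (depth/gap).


Aspect ratio = depth / gap
Ratio = 9.5 / 0.166 = 57.2

57.2


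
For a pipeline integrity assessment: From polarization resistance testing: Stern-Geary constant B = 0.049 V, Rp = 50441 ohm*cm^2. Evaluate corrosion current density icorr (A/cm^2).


Apply the Stern-Geary relation: icorr = B / Rp
icorr = 0.049 / 50441 = 9.714×10^-7 A/cm^2

9.714×10^-7 A/cm^2


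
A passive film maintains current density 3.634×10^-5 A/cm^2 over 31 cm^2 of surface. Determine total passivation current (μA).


I = i_pass * A, then convert A → μA (×10^6)
I = 3.634×10^-5 * 31 * 10^6 = 1126.54 μA

1126.54 μA


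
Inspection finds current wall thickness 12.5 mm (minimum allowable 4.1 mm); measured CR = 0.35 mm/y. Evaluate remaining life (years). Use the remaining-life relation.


Apply the remaining-life relation: RL = (t_current − t_min) / CR
RL = (12.5 − 4.1) / 0.35 = 8.4 / 0.35 = 24.0 years

24.0 years


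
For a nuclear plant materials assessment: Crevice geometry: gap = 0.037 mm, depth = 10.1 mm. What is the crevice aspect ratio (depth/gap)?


Aspect ratio = depth / gap
Ratio = 10.1 / 0.037 = 273.0

273.0


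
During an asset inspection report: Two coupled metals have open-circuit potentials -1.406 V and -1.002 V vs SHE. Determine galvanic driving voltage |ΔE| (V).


Driving voltage is the absolute potential difference.
|ΔE| = |-1.406 − (-1.002)| = 0.404 V

0.404 V


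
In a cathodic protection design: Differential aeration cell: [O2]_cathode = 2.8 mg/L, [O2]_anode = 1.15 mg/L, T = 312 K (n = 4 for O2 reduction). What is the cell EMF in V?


Apply the Nernst concentration-cell relation: E = (RT/nF)*ln(C_cathode/C_anode)
RT/nF = 8.314*312/(4*96485) = 0.00672117 V
ln(2.8/1.15) = 0.88986
E = 0.00672117 * 0.88986 = 0.00598 V

0.00598 V


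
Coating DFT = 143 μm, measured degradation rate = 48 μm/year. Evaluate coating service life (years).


Service life = thickness / degradation rate
Life = 143 / 48 = 3.0 years

3.0 years


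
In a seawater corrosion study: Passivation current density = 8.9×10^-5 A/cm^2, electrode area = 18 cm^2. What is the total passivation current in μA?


I = i_pass * A, then convert A → μA (×10^6)
I = 8.9×10^-5 * 18 * 10^6 = 1602.0 μA

1602.0 μA


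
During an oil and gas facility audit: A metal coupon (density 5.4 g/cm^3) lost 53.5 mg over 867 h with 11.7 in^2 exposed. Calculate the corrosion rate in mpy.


Apply the mpy weight-loss relation: CR = 534 * W / (D * A * T)
Numerator: 534 * 53.5 = 28569.0
Denominator: 5.4 * 11.7 * 867 = 54777.06
CR = 28569.0 / 54777.06 = 0.52155 mpy

0.52155 mpy


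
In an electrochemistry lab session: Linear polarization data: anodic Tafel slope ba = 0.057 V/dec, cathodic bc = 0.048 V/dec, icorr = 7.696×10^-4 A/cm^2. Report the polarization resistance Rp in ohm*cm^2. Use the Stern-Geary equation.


Apply the Stern-Geary equation: Rp = ba*bc / (2.303*icorr*(ba+bc))
ba*bc = 0.057*0.048 = 0.002736
ba+bc = 0.105; 2.303*icorr*(ba+bc) = 2.303*7.696×10^-4*0.105 = 1.8610082×10^-4
Rp = 0.002736 / 1.8610082×10^-4 = 14.7 ohm*cm^2

14.7 ohm*cm^2


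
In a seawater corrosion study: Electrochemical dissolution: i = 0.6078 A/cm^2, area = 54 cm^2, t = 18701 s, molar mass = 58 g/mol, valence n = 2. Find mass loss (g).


Apply Faraday's law: m = i*A*t*M / (n*F)
Total charge passed Q = i*A*t = 0.6078*54*18701 = 613789.2612 C
m = Q*M/(n*F) = 613789.2612*58/(2*96485) = 184.48348 g

184.48348 g


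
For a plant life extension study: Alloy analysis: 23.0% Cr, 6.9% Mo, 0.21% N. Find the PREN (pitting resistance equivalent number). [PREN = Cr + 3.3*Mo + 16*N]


Apply the PREN formula: PREN = Cr + 3.3*Mo + 16*N
PREN = 23.0 + 3.3*6.9 + 16*0.21
PREN = 23.0 + 22.77 + 3.36 = 49.13

49.13


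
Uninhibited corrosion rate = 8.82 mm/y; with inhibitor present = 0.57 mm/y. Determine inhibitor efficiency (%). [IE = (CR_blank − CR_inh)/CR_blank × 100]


Apply the inhibitor-efficiency definition: IE = (CR_blank − CR_inh)/CR_blank × 100
IE = (8.82 − 0.57) / 8.82 × 100
IE = 8.25 / 8.82 × 100 = 93.5 %

93.5 %


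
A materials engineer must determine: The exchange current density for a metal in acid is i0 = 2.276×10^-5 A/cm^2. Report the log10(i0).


i0 = 2.276×10^-5 A/cm^2
log10(i0) = -4.643

-4.643


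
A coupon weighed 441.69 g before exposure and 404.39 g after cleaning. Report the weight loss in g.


Weight loss = initial − final
WL = 441.69 − 404.39 = 37.3 g

37.3 g


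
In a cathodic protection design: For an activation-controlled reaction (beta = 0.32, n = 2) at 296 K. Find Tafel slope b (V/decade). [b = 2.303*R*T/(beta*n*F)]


Apply the Tafel slope relation: b = 2.303*R*T/(beta*n*F)
Numerator: 2.303 * 8.314 * 296 = 5667.55
Denominator: 0.32 * 2 * 96485 = 61750.4
b = 5667.55 / 61750.4 = 0.092 V/decade

0.092 V/decade


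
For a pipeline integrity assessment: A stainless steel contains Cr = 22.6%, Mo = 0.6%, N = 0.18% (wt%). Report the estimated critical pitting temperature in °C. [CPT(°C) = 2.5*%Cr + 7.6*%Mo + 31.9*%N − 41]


Apply the ASTM G48 empirical CPT estimate: CPT(°C) = 2.5*%Cr + 7.6*%Mo + 31.9*%N − 41
2.5*22.6 = 56.5; 7.6*0.6 = 4.56; 31.9*0.18 = 5.742
CPT = 56.5 + 4.56 + 5.742 − 41 = 25.802 °C
Rounded to 0.1 °C: CPT ≈ 25.8 °C

25.8 °C


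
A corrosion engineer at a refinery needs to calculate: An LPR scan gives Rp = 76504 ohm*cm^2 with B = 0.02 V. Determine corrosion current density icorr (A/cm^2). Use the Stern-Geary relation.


Apply the Stern-Geary relation: icorr = B / Rp
icorr = 0.02 / 76504 = 2.614×10^-7 A/cm^2

2.614×10^-7 A/cm^2


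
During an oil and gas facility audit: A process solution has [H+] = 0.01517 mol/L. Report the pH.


pH = −log10[H+]
pH = −log10(0.01517) = 1.82

1.82


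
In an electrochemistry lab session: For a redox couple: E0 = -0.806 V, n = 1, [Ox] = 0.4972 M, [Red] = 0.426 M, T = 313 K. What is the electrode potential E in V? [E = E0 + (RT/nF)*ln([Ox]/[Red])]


Apply the Nernst equation: E = E0 + (RT/nF)*ln([Ox]/[Red])
Step 1: RT/nF = 8.314*313/(1*96485) = 0.02697085 V
Step 2: [Ox]/[Red] = 0.4972/0.426 = 1.167136
Step 3: ln(1.167136) = 0.154553
Step 4: correction = 0.02697085 * 0.154553 = 0.004 V
E = -0.806 + 0.004 = -0.802 V

-0.802 V


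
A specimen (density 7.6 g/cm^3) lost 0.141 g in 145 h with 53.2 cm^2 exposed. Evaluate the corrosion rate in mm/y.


Apply the mm/y weight-loss relation: CR = 87600 * W / (D * A * T)
Numerator: 87600 * 0.141 = 12351.6
Denominator: 7.6 * 53.2 * 145 = 58626.4
CR = 12351.6 / 58626.4 = 0.2107 mm/y

0.2107 mm/y


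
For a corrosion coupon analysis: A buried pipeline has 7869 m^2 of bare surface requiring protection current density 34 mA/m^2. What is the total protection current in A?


I = area * current density, then convert mA → A (÷1000)
I = 7869 * 34 / 1000 = 267.55 A

267.55 A


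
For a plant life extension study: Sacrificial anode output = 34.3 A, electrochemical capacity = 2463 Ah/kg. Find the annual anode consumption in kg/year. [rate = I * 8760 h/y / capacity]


Annual consumption = current * hours per year / capacity
Rate = 34.3 * 8760 / 2463 = 122.0 kg/year

122.0 kg/year


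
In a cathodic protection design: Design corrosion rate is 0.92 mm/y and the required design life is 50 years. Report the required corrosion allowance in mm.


Corrosion allowance = CR × design life
CA = 0.92 * 50 = 46.0 mm

46.0 mm


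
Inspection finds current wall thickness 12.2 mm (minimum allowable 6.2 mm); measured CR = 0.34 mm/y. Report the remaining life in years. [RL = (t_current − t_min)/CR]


Apply the remaining-life relation: RL = (t_current − t_min) / CR
RL = (12.2 − 6.2) / 0.34 = 6.0 / 0.34 = 17.6 years

17.6 years


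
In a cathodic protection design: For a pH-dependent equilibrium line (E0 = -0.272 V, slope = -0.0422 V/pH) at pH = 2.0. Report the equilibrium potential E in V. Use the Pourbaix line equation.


Apply the Pourbaix line equation: E = E0 + slope*pH
E = -0.272 + (-0.0422)*2.0 = -0.272 + (-0.0844) = -0.3564 V
Rounded to 3 decimal places: E = -0.356 V

-0.356 V


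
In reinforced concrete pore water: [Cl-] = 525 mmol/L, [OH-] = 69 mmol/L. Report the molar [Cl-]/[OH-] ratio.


Threshold parameter = [Cl-] / [OH-] (molar basis; both in mmol/L, so units cancel)
Ratio = 525 / 69 = 7.61

7.61


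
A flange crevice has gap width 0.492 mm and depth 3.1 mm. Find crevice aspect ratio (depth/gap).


Aspect ratio = depth / gap
Ratio = 3.1 / 0.492 = 6.3

6.3


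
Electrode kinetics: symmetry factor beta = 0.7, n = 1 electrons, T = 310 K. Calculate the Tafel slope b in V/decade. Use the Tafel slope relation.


Apply the Tafel slope relation: b = 2.303*R*T/(beta*n*F)
Numerator: 2.303 * 8.314 * 310 = 5935.61
Denominator: 0.7 * 1 * 96485 = 67539.5
b = 5935.61 / 67539.5 = 0.0879 V/decade

0.0879 V/decade


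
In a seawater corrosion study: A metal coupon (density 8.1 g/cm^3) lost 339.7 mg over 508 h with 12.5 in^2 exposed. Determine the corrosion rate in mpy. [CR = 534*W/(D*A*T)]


Apply the mpy weight-loss relation: CR = 534 * W / (D * A * T)
Numerator: 534 * 339.7 = 181399.8
Denominator: 8.1 * 12.5 * 508 = 51435.0
CR = 181399.8 / 51435.0 = 3.5268 mpy

3.5268 mpy


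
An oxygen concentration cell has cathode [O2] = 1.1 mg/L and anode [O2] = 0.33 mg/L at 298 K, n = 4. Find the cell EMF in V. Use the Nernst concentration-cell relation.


Apply the Nernst concentration-cell relation: E = (RT/nF)*ln(C_cathode/C_anode)
RT/nF = 8.314*298/(4*96485) = 0.00641958 V
ln(1.1/0.33) = 1.20397
E = 0.00641958 * 1.20397 = 0.00773 V

0.00773 V


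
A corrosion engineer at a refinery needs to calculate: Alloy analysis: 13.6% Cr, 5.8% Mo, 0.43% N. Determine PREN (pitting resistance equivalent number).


Apply the PREN formula: PREN = Cr + 3.3*Mo + 16*N
PREN = 13.6 + 3.3*5.8 + 16*0.43
PREN = 13.6 + 19.14 + 6.88 = 39.62

39.62


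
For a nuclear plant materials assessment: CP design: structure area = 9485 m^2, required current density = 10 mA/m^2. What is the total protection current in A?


I = area * current density, then convert mA → A (÷1000)
I = 9485 * 10 / 1000 = 94.85 A

94.85 A


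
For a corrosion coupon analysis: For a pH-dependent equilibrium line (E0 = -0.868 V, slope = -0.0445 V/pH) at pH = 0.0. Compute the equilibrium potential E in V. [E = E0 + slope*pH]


Apply the Pourbaix line equation: E = E0 + slope*pH
E = -0.868 + (-0.0445)*0.0 = -0.868 + (0) = -0.868 V
Rounded to 4 decimal places: E = -0.8680 V

-0.8680 V


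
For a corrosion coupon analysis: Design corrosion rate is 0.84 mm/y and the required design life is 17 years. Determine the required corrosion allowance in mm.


Corrosion allowance = CR × design life
CA = 0.84 * 17 = 14.28 mm

14.28 mm


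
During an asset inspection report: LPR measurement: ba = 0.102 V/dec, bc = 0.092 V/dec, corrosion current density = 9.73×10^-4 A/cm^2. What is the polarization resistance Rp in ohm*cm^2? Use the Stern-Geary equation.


Apply the Stern-Geary equation: Rp = ba*bc / (2.303*icorr*(ba+bc))
ba*bc = 0.102*0.092 = 0.009384
ba+bc = 0.194; 2.303*icorr*(ba+bc) = 2.303*9.73×10^-4*0.194 = 4.3471889×10^-4
Rp = 0.009384 / 4.3471889×10^-4 = 21.59 ohm*cm^2

21.59 ohm*cm^2


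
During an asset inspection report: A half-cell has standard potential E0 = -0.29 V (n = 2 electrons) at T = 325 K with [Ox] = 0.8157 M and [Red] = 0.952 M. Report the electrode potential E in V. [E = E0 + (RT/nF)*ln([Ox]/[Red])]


Apply the Nernst equation: E = E0 + (RT/nF)*ln([Ox]/[Red])
Step 1: RT/nF = 8.314*325/(2*96485) = 0.01400244 V
Step 2: [Ox]/[Red] = 0.8157/0.952 = 0.856828
Step 3: ln(0.856828) = -0.154518
Step 4: correction = 0.01400244 * -0.154518 = -0.0022 V
E = -0.29 + -0.0022 = -0.2922 V

-0.2922 V


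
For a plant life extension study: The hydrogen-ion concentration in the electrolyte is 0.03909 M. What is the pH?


pH = −log10[H+]
pH = −log10(0.03909) = 1.41

1.41


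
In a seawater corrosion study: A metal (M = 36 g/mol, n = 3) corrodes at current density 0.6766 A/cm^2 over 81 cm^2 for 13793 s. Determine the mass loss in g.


Apply Faraday's law: m = i*A*t*M / (n*F)
Total charge passed Q = i*A*t = 0.6766*81*13793 = 755919.8478 C
m = Q*M/(n*F) = 755919.8478*36/(3*96485) = 94.015 g

94.015 g


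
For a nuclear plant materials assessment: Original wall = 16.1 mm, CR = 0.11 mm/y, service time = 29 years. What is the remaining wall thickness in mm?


Remaining wall = original − CR × time
t = 16.1 − 0.11*29 = 16.1 − 3.19 = 12.91 mm

12.91 mm


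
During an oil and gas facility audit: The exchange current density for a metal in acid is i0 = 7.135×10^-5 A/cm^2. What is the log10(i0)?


i0 = 7.135×10^-5 A/cm^2
log10(i0) = -4.147

-4.147


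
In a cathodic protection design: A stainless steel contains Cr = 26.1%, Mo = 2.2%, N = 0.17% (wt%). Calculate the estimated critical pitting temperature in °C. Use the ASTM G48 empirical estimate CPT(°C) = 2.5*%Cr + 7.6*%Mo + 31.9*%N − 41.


Apply the ASTM G48 empirical CPT estimate: CPT(°C) = 2.5*%Cr + 7.6*%Mo + 31.9*%N − 41
2.5*26.1 = 65.25; 7.6*2.2 = 16.72; 31.9*0.17 = 5.423
CPT = 65.25 + 16.72 + 5.423 − 41 = 46.393 °C
Rounded to 0.1 °C: CPT ≈ 46.4 °C

46.4 °C


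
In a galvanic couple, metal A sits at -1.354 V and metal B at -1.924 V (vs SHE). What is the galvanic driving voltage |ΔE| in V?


Driving voltage is the absolute potential difference.
|ΔE| = |-1.354 − (-1.924)| = 0.57 V

0.57 V


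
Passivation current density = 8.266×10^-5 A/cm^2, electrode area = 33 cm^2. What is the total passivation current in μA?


I = i_pass * A, then convert A → μA (×10^6)
I = 8.266×10^-5 * 33 * 10^6 = 2727.78 μA

2727.78 μA


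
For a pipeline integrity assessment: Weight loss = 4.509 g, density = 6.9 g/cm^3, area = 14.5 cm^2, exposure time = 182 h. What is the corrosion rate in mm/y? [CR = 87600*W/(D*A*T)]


Apply the mm/y weight-loss relation: CR = 87600 * W / (D * A * T)
Numerator: 87600 * 4.509 = 394988.4
Denominator: 6.9 * 14.5 * 182 = 18209.1
CR = 394988.4 / 18209.1 = 21.6918 mm/y

21.6918 mm/y


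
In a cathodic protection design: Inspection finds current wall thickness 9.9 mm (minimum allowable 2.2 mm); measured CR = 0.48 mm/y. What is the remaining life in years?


Apply the remaining-life relation: RL = (t_current − t_min) / CR
RL = (9.9 − 2.2) / 0.48 = 7.7 / 0.48 = 16.0 years

16.0 years


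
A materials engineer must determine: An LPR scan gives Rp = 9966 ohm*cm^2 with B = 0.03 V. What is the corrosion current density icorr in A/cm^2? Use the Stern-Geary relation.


Apply the Stern-Geary relation: icorr = B / Rp
icorr = 0.03 / 9966 = 3.01×10^-6 A/cm^2

3.01×10^-6 A/cm^2


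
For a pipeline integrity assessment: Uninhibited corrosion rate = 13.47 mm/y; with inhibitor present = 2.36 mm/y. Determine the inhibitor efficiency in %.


Apply the inhibitor-efficiency definition: IE = (CR_blank − CR_inh)/CR_blank × 100
IE = (13.47 − 2.36) / 13.47 × 100
IE = 11.11 / 13.47 × 100 = 82.5 %

82.5 %


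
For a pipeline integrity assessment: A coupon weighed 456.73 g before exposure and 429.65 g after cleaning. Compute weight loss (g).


Weight loss = initial − final
WL = 456.73 − 429.65 = 27.08 g

27.08 g


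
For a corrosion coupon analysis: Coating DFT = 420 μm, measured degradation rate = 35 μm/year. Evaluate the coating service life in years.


Service life = thickness / degradation rate
Life = 420 / 35 = 12.0 years

12.0 years


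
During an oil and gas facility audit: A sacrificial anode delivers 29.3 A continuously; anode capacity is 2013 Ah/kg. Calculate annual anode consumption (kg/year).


Annual consumption = current * hours per year / capacity
Rate = 29.3 * 8760 / 2013 = 127.5 kg/year

127.5 kg/year


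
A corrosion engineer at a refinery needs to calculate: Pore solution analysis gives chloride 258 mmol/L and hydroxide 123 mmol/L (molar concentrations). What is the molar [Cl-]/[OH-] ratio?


Threshold parameter = [Cl-] / [OH-] (molar basis; both in mmol/L, so units cancel)
Ratio = 258 / 123 = 2.1

2.1


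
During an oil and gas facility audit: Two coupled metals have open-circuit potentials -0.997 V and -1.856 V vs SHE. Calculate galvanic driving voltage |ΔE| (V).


Driving voltage is the absolute potential difference.
|ΔE| = |-0.997 − (-1.856)| = 0.859 V

0.859 V


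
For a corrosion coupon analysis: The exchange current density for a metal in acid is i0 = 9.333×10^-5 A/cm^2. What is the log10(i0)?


i0 = 9.333×10^-5 A/cm^2
log10(i0) = -4.03

-4.03


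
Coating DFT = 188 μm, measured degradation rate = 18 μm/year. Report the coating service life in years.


Service life = thickness / degradation rate
Life = 188 / 18 = 10.4 years

10.4 years


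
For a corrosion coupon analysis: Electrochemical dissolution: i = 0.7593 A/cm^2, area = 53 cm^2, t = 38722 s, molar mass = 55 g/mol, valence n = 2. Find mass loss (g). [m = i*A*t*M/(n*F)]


Apply Faraday's law: m = i*A*t*M / (n*F)
Total charge passed Q = i*A*t = 0.7593*53*38722 = 1558285.5738 C
m = Q*M/(n*F) = 1558285.5738*55/(2*96485) = 444.14006 g

444.14006 g


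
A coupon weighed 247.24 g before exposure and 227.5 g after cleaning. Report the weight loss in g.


Weight loss = initial − final
WL = 247.24 − 227.5 = 19.74 g

19.74 g


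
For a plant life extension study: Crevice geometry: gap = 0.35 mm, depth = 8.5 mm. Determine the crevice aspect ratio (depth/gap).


Aspect ratio = depth / gap
Ratio = 8.5 / 0.35 = 24.3

24.3


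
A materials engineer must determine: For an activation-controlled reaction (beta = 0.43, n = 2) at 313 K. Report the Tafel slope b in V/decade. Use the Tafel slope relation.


Apply the Tafel slope relation: b = 2.303*R*T/(beta*n*F)
Numerator: 2.303 * 8.314 * 313 = 5993.06
Denominator: 0.43 * 2 * 96485 = 82977.1
b = 5993.06 / 82977.1 = 0.0722 V/decade

0.0722 V/decade


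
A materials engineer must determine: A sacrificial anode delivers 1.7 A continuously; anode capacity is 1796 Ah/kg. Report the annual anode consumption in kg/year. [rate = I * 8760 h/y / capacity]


Annual consumption = current * hours per year / capacity
Rate = 1.7 * 8760 / 1796 = 8.3 kg/year

8.3 kg/year


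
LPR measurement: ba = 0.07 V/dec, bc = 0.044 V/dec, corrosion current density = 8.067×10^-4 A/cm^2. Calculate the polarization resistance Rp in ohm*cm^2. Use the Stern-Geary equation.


Apply the Stern-Geary equation: Rp = ba*bc / (2.303*icorr*(ba+bc))
ba*bc = 0.07*0.044 = 0.00308
ba+bc = 0.114; 2.303*icorr*(ba+bc) = 2.303*8.067×10^-4*0.114 = 2.1179263×10^-4
Rp = 0.00308 / 2.1179263×10^-4 = 14.5 ohm*cm^2

14.5 ohm*cm^2


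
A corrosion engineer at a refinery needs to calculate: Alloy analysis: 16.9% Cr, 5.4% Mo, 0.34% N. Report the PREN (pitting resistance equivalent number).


Apply the PREN formula: PREN = Cr + 3.3*Mo + 16*N
PREN = 16.9 + 3.3*5.4 + 16*0.34
PREN = 16.9 + 17.82 + 5.44 = 40.16

40.16


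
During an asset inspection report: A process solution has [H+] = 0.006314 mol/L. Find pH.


pH = −log10[H+]
pH = −log10(0.006314) = 2.2

2.2


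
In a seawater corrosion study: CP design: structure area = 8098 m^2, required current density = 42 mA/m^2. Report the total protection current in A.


I = area * current density, then convert mA → A (÷1000)
I = 8098 * 42 / 1000 = 340.12 A

340.12 A


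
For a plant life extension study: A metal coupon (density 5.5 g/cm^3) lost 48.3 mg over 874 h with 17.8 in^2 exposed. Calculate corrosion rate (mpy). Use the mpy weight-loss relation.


Apply the mpy weight-loss relation: CR = 534 * W / (D * A * T)
Numerator: 534 * 48.3 = 25792.2
Denominator: 5.5 * 17.8 * 874 = 85564.6
CR = 25792.2 / 85564.6 = 0.3014 mpy

0.3014 mpy


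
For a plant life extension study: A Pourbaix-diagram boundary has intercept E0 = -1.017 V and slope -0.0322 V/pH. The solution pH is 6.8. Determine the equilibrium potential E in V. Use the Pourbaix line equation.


Apply the Pourbaix line equation: E = E0 + slope*pH
E = -1.017 + (-0.0322)*6.8 = -1.017 + (-0.21896) = -1.23596 V
Rounded to 3 decimal places: E = -1.236 V

-1.236 V


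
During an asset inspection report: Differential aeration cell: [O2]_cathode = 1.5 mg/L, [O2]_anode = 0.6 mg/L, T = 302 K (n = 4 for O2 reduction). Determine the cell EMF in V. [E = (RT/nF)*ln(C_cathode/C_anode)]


Apply the Nernst concentration-cell relation: E = (RT/nF)*ln(C_cathode/C_anode)
RT/nF = 8.314*302/(4*96485) = 0.00650575 V
ln(1.5/0.6) = 0.91629
E = 0.00650575 * 0.91629 = 0.00596 V

0.00596 V
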